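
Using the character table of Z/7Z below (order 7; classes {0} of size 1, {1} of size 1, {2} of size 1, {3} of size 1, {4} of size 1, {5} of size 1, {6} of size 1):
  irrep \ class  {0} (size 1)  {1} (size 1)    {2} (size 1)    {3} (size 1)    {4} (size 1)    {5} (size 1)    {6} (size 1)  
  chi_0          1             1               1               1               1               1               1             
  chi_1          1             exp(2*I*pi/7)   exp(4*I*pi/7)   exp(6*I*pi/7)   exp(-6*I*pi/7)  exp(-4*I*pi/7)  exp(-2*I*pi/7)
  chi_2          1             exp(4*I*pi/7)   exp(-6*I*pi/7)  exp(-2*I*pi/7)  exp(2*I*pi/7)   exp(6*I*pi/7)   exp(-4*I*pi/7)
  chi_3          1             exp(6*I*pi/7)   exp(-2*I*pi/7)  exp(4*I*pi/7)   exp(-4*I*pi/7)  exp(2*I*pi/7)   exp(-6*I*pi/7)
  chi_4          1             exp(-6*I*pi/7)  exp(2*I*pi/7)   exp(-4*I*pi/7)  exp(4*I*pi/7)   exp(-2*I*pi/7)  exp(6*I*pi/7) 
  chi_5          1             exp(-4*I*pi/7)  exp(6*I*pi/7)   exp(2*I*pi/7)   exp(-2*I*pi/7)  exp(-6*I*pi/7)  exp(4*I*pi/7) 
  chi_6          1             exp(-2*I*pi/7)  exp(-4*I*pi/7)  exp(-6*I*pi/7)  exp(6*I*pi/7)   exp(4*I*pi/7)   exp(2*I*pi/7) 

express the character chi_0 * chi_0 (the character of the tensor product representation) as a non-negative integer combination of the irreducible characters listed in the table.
chi_0 tensor chi_0 = chi_0 (all other irreducibles have multiplicity 0).

The character of a tensor product is the pointwise product (chi_0 * chi_0)(C) = chi_0(C) * chi_0(C):
  {0}: (1)*(1), {1}: (1)*(1), {2}: (1)*(1), {3}: (1)*(1), {4}: (1)*(1), {5}: (1)*(1), {6}: (1)*(1)
so (chi_0 * chi_0) takes values
  {0} -> 1, {1} -> 1, {2} -> 1, {3} -> 1, {4} -> 1, {5} -> 1, {6} -> 1.
Now take the inner product of this character with each irreducible chi from the table, <chi_0*chi_0, chi> = (1/7) sum_C |C| (chi_0*chi_0)(C) conj(chi(C)):
  <chi_0*chi_0, chi_0> = (1/7)[1*(1)*conj(1) + 1*(1)*conj(1) + 1*(1)*conj(1) + 1*(1)*conj(1) + 1*(1)*conj(1) + 1*(1)*conj(1) + 1*(1)*conj(1)]
      = (1/7)[(1) + (1) + (1) + (1) + (1) + (1) + (1)] = 7/7 = 1
  <chi_0*chi_0, chi_1> = (1/7)[1*(1)*conj(1) + 1*(1)*conj(exp(2*I*pi/7)) + 1*(1)*conj(exp(4*I*pi/7)) + 1*(1)*conj(exp(6*I*pi/7)) + 1*(1)*conj(exp(-6*I*pi/7)) + 1*(1)*conj(exp(-4*I*pi/7)) + 1*(1)*conj(exp(-2*I*pi/7))]
      = (1/7)[(1) + (exp(-2*I*pi/7)) + (exp(-4*I*pi/7)) + (exp(-6*I*pi/7)) + (exp(6*I*pi/7)) + (exp(4*I*pi/7)) + (exp(2*I*pi/7))] = 0/7 = 0
  <chi_0*chi_0, chi_2> = (1/7)[1*(1)*conj(1) + 1*(1)*conj(exp(4*I*pi/7)) + 1*(1)*conj(exp(-6*I*pi/7)) + 1*(1)*conj(exp(-2*I*pi/7)) + 1*(1)*conj(exp(2*I*pi/7)) + 1*(1)*conj(exp(6*I*pi/7)) + 1*(1)*conj(exp(-4*I*pi/7))]
      = (1/7)[(1) + (exp(-4*I*pi/7)) + (exp(6*I*pi/7)) + (exp(2*I*pi/7)) + (exp(-2*I*pi/7)) + (exp(-6*I*pi/7)) + (exp(4*I*pi/7))] = 0/7 = 0
  <chi_0*chi_0, chi_3> = (1/7)[1*(1)*conj(1) + 1*(1)*conj(exp(6*I*pi/7)) + 1*(1)*conj(exp(-2*I*pi/7)) + 1*(1)*conj(exp(4*I*pi/7)) + 1*(1)*conj(exp(-4*I*pi/7)) + 1*(1)*conj(exp(2*I*pi/7)) + 1*(1)*conj(exp(-6*I*pi/7))]
      = (1/7)[(1) + (exp(-6*I*pi/7)) + (exp(2*I*pi/7)) + (exp(-4*I*pi/7)) + (exp(4*I*pi/7)) + (exp(-2*I*pi/7)) + (exp(6*I*pi/7))] = 0/7 = 0
  <chi_0*chi_0, chi_4> = (1/7)[1*(1)*conj(1) + 1*(1)*conj(exp(-6*I*pi/7)) + 1*(1)*conj(exp(2*I*pi/7)) + 1*(1)*conj(exp(-4*I*pi/7)) + 1*(1)*conj(exp(4*I*pi/7)) + 1*(1)*conj(exp(-2*I*pi/7)) + 1*(1)*conj(exp(6*I*pi/7))]
      = (1/7)[(1) + (exp(6*I*pi/7)) + (exp(-2*I*pi/7)) + (exp(4*I*pi/7)) + (exp(-4*I*pi/7)) + (exp(2*I*pi/7)) + (exp(-6*I*pi/7))] = 0/7 = 0
  <chi_0*chi_0, chi_5> = (1/7)[1*(1)*conj(1) + 1*(1)*conj(exp(-4*I*pi/7)) + 1*(1)*conj(exp(6*I*pi/7)) + 1*(1)*conj(exp(2*I*pi/7)) + 1*(1)*conj(exp(-2*I*pi/7)) + 1*(1)*conj(exp(-6*I*pi/7)) + 1*(1)*conj(exp(4*I*pi/7))]
      = (1/7)[(1) + (exp(4*I*pi/7)) + (exp(-6*I*pi/7)) + (exp(-2*I*pi/7)) + (exp(2*I*pi/7)) + (exp(6*I*pi/7)) + (exp(-4*I*pi/7))] = 0/7 = 0
  <chi_0*chi_0, chi_6> = (1/7)[1*(1)*conj(1) + 1*(1)*conj(exp(-2*I*pi/7)) + 1*(1)*conj(exp(-4*I*pi/7)) + 1*(1)*conj(exp(-6*I*pi/7)) + 1*(1)*conj(exp(6*I*pi/7)) + 1*(1)*conj(exp(4*I*pi/7)) + 1*(1)*conj(exp(2*I*pi/7))]
      = (1/7)[(1) + (exp(2*I*pi/7)) + (exp(4*I*pi/7)) + (exp(6*I*pi/7)) + (exp(-6*I*pi/7)) + (exp(-4*I*pi/7)) + (exp(-2*I*pi/7))] = 0/7 = 0
(Exp terms are combined using exp(i*s)*conj(exp(i*t)) = exp(i*(s-t)), and sums of them are collapsed using the identity that for every m > 1 the m distinct m-th roots of unity sum to 0, e.g. 1 + exp(2*I*pi/3) + exp(-2*I*pi/3) = 0.)
Hence the multiplicities are chi_0: 1. Dimension check: dim(chi_0)*dim(chi_0) = 1*1 = 1 and sum (mult * dim) = 1*1 = 1.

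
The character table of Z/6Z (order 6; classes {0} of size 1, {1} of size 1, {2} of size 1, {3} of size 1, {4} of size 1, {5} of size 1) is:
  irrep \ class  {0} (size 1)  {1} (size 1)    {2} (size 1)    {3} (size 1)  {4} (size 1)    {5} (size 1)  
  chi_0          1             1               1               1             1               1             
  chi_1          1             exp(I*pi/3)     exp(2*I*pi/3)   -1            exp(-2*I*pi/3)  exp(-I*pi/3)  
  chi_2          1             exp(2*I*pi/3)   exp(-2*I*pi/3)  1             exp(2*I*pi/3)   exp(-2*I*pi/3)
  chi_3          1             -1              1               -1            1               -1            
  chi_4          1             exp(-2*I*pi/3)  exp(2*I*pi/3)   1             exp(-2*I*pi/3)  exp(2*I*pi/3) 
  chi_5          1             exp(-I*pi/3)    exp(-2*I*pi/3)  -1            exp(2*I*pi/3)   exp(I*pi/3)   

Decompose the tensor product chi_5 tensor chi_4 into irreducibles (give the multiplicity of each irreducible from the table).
chi_5 tensor chi_4 = chi_3 (all other irreducibles have multiplicity 0).

Details: The character of a tensor product is the pointwise product (chi_5 * chi_4)(C) = chi_5(C) * chi_4(C):
  {0}: (1)*(1), {1}: (exp(-I*pi/3))*(exp(-2*I*pi/3)), {2}: (exp(-2*I*pi/3))*(exp(2*I*pi/3)), {3}: (-1)*(1), {4}: (exp(2*I*pi/3))*(exp(-2*I*pi/3)), {5}: (exp(I*pi/3))*(exp(2*I*pi/3))
so (chi_5 * chi_4) takes values
  {0} -> 1, {1} -> -1, {2} -> 1, {3} -> -1, {4} -> 1, {5} -> -1.
Now take the inner product of this character with each irreducible chi from the table, <chi_5*chi_4, chi> = (1/6) sum_C |C| (chi_5*chi_4)(C) conj(chi(C)):
  <chi_5*chi_4, chi_0> = (1/6)[1*(1)*conj(1) + 1*(-1)*conj(1) + 1*(1)*conj(1) + 1*(-1)*conj(1) + 1*(1)*conj(1) + 1*(-1)*conj(1)]
      = (1/6)[(1) + (-1) + (1) + (-1) + (1) + (-1)] = 0/6 = 0
  <chi_5*chi_4, chi_1> = (1/6)[1*(1)*conj(1) + 1*(-1)*conj(exp(I*pi/3)) + 1*(1)*conj(exp(2*I*pi/3)) + 1*(-1)*conj(-1) + 1*(1)*conj(exp(-2*I*pi/3)) + 1*(-1)*conj(exp(-I*pi/3))]
      = (1/6)[(1) + (-exp(-I*pi/3)) + (exp(-2*I*pi/3)) + (1) + (exp(2*I*pi/3)) + (-exp(I*pi/3))] = 0/6 = 0
  <chi_5*chi_4, chi_2> = (1/6)[1*(1)*conj(1) + 1*(-1)*conj(exp(2*I*pi/3)) + 1*(1)*conj(exp(-2*I*pi/3)) + 1*(-1)*conj(1) + 1*(1)*conj(exp(2*I*pi/3)) + 1*(-1)*conj(exp(-2*I*pi/3))]
      = (1/6)[(1) + (-exp(-2*I*pi/3)) + (exp(2*I*pi/3)) + (-1) + (exp(-2*I*pi/3)) + (-exp(2*I*pi/3))] = 0/6 = 0
  <chi_5*chi_4, chi_3> = (1/6)[1*(1)*conj(1) + 1*(-1)*conj(-1) + 1*(1)*conj(1) + 1*(-1)*conj(-1) + 1*(1)*conj(1) + 1*(-1)*conj(-1)]
      = (1/6)[(1) + (1) + (1) + (1) + (1) + (1)] = 6/6 = 1
  <chi_5*chi_4, chi_4> = (1/6)[1*(1)*conj(1) + 1*(-1)*conj(exp(-2*I*pi/3)) + 1*(1)*conj(exp(2*I*pi/3)) + 1*(-1)*conj(1) + 1*(1)*conj(exp(-2*I*pi/3)) + 1*(-1)*conj(exp(2*I*pi/3))]
      = (1/6)[(1) + (-exp(2*I*pi/3)) + (exp(-2*I*pi/3)) + (-1) + (exp(2*I*pi/3)) + (-exp(-2*I*pi/3))] = 0/6 = 0
  <chi_5*chi_4, chi_5> = (1/6)[1*(1)*conj(1) + 1*(-1)*conj(exp(-I*pi/3)) + 1*(1)*conj(exp(-2*I*pi/3)) + 1*(-1)*conj(-1) + 1*(1)*conj(exp(2*I*pi/3)) + 1*(-1)*conj(exp(I*pi/3))]
      = (1/6)[(1) + (-exp(I*pi/3)) + (exp(2*I*pi/3)) + (1) + (exp(-2*I*pi/3)) + (-exp(-I*pi/3))] = 0/6 = 0
(Exp terms are combined using exp(i*s)*conj(exp(i*t)) = exp(i*(s-t)), and sums of them are collapsed using the identity that for every m > 1 the m distinct m-th roots of unity sum to 0, e.g. 1 + exp(2*I*pi/3) + exp(-2*I*pi/3) = 0.)
Hence the multiplicities are chi_3: 1. Dimension check: dim(chi_5)*dim(chi_4) = 1*1 = 1 and sum (mult * dim) = 1*1 = 1.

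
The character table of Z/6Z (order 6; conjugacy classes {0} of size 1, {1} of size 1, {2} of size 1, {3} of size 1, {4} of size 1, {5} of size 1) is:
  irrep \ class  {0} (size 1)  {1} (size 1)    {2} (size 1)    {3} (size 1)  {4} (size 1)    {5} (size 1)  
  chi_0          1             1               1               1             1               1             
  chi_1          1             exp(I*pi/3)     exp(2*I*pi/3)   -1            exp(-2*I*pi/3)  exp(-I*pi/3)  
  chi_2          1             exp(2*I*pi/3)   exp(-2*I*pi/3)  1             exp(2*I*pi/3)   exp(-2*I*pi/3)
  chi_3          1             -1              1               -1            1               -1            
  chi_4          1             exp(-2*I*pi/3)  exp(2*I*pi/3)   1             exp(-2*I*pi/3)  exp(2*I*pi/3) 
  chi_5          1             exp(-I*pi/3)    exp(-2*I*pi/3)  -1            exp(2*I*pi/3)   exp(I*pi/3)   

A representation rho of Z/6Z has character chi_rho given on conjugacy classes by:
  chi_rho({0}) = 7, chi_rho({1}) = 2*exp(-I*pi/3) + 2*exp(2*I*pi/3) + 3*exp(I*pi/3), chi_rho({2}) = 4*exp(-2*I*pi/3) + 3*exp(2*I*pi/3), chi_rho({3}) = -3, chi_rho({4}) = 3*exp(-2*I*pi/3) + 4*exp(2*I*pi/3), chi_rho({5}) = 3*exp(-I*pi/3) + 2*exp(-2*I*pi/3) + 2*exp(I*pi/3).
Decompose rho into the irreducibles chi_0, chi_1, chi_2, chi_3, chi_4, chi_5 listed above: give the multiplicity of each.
Multiplicities: chi_0: 0, chi_1: 3, chi_2: 2, chi_3: 0, chi_4: 0, chi_5: 2.

Solution. Use <chi_rho, chi> = (1/|G|) sum_C |C| * chi_rho(C) * conj(chi(C)) with |G| = 6 for each irreducible chi in the table:
  <chi_rho, chi_0> = (1/6)[1*(7)*conj(1) + 1*(2*exp(-I*pi/3) + 2*exp(2*I*pi/3) + 3*exp(I*pi/3))*conj(1) + 1*(4*exp(-2*I*pi/3) + 3*exp(2*I*pi/3))*conj(1) + 1*(-3)*conj(1) + 1*(3*exp(-2*I*pi/3) + 4*exp(2*I*pi/3))*conj(1) + 1*(3*exp(-I*pi/3) + 2*exp(-2*I*pi/3) + 2*exp(I*pi/3))*conj(1)]
      = (1/6)[(7) + (2*exp(-I*pi/3) + 2*exp(2*I*pi/3) + 3*exp(I*pi/3)) + (4*exp(-2*I*pi/3) + 3*exp(2*I*pi/3)) + (-3) + (3*exp(-2*I*pi/3) + 4*exp(2*I*pi/3)) + (3*exp(-I*pi/3) + 2*exp(-2*I*pi/3) + 2*exp(I*pi/3))] = 0/6 = 0
  <chi_rho, chi_1> = (1/6)[1*(7)*conj(1) + 1*(2*exp(-I*pi/3) + 2*exp(2*I*pi/3) + 3*exp(I*pi/3))*conj(exp(I*pi/3)) + 1*(4*exp(-2*I*pi/3) + 3*exp(2*I*pi/3))*conj(exp(2*I*pi/3)) + 1*(-3)*conj(-1) + 1*(3*exp(-2*I*pi/3) + 4*exp(2*I*pi/3))*conj(exp(-2*I*pi/3)) + 1*(3*exp(-I*pi/3) + 2*exp(-2*I*pi/3) + 2*exp(I*pi/3))*conj(exp(-I*pi/3))]
      = (1/6)[(7) + (3) + (3 + 4*exp(2*I*pi/3)) + (3) + (3 + 4*exp(-2*I*pi/3)) + (3)] = 18/6 = 3
  <chi_rho, chi_2> = (1/6)[1*(7)*conj(1) + 1*(2*exp(-I*pi/3) + 2*exp(2*I*pi/3) + 3*exp(I*pi/3))*conj(exp(2*I*pi/3)) + 1*(4*exp(-2*I*pi/3) + 3*exp(2*I*pi/3))*conj(exp(-2*I*pi/3)) + 1*(-3)*conj(1) + 1*(3*exp(-2*I*pi/3) + 4*exp(2*I*pi/3))*conj(exp(2*I*pi/3)) + 1*(3*exp(-I*pi/3) + 2*exp(-2*I*pi/3) + 2*exp(I*pi/3))*conj(exp(-2*I*pi/3))]
      = (1/6)[(7) + (3*exp(-I*pi/3)) + (4 + 3*exp(-2*I*pi/3)) + (-3) + (4 + 3*exp(2*I*pi/3)) + (3*exp(I*pi/3))] = 12/6 = 2
  <chi_rho, chi_3> = (1/6)[1*(7)*conj(1) + 1*(2*exp(-I*pi/3) + 2*exp(2*I*pi/3) + 3*exp(I*pi/3))*conj(-1) + 1*(4*exp(-2*I*pi/3) + 3*exp(2*I*pi/3))*conj(1) + 1*(-3)*conj(-1) + 1*(3*exp(-2*I*pi/3) + 4*exp(2*I*pi/3))*conj(1) + 1*(3*exp(-I*pi/3) + 2*exp(-2*I*pi/3) + 2*exp(I*pi/3))*conj(-1)]
      = (1/6)[(7) + (-3*exp(I*pi/3) - 2*exp(2*I*pi/3) - 2*exp(-I*pi/3)) + (4*exp(-2*I*pi/3) + 3*exp(2*I*pi/3)) + (3) + (3*exp(-2*I*pi/3) + 4*exp(2*I*pi/3)) + (-2*exp(I*pi/3) - 2*exp(-2*I*pi/3) - 3*exp(-I*pi/3))] = 0/6 = 0
  <chi_rho, chi_4> = (1/6)[1*(7)*conj(1) + 1*(2*exp(-I*pi/3) + 2*exp(2*I*pi/3) + 3*exp(I*pi/3))*conj(exp(-2*I*pi/3)) + 1*(4*exp(-2*I*pi/3) + 3*exp(2*I*pi/3))*conj(exp(2*I*pi/3)) + 1*(-3)*conj(1) + 1*(3*exp(-2*I*pi/3) + 4*exp(2*I*pi/3))*conj(exp(-2*I*pi/3)) + 1*(3*exp(-I*pi/3) + 2*exp(-2*I*pi/3) + 2*exp(I*pi/3))*conj(exp(2*I*pi/3))]
      = (1/6)[(7) + (-3) + (3 + 4*exp(2*I*pi/3)) + (-3) + (3 + 4*exp(-2*I*pi/3)) + (-3)] = 0/6 = 0
  <chi_rho, chi_5> = (1/6)[1*(7)*conj(1) + 1*(2*exp(-I*pi/3) + 2*exp(2*I*pi/3) + 3*exp(I*pi/3))*conj(exp(-I*pi/3)) + 1*(4*exp(-2*I*pi/3) + 3*exp(2*I*pi/3))*conj(exp(-2*I*pi/3)) + 1*(-3)*conj(-1) + 1*(3*exp(-2*I*pi/3) + 4*exp(2*I*pi/3))*conj(exp(2*I*pi/3)) + 1*(3*exp(-I*pi/3) + 2*exp(-2*I*pi/3) + 2*exp(I*pi/3))*conj(exp(I*pi/3))]
      = (1/6)[(7) + (3*exp(2*I*pi/3)) + (4 + 3*exp(-2*I*pi/3)) + (3) + (4 + 3*exp(2*I*pi/3)) + (3*exp(-2*I*pi/3))] = 12/6 = 2
(Exp terms are combined using exp(i*s)*conj(exp(i*t)) = exp(i*(s-t)), and sums of them are collapsed using the identity that for every m > 1 the m distinct m-th roots of unity sum to 0, e.g. 1 + exp(2*I*pi/3) + exp(-2*I*pi/3) = 0.)
Dimension check: dim(rho) = sum (mult * dim) = 0*1 + 3*1 + 2*1 + 0*1 + 0*1 + 2*1 = 7 = chi_rho(e) = 7.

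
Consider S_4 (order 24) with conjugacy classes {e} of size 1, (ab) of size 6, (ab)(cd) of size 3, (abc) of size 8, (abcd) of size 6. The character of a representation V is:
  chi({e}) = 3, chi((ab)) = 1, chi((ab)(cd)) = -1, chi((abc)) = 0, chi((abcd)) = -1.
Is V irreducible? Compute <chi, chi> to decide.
Irreducible: <chi, chi> = 1.

Explanation: <chi, chi> = (1/|G|) sum_C |C| * |chi(C)|^2 = (1/24)[1*|3|^2 + 6*|1|^2 + 3*|-1|^2 + 8*|0|^2 + 6*|-1|^2]
  = (1/24)[(9) + (6) + (3) + (0) + (6)] = 24/24 = 1.
A character is irreducible iff <chi, chi> = 1, so this representation is irreducible.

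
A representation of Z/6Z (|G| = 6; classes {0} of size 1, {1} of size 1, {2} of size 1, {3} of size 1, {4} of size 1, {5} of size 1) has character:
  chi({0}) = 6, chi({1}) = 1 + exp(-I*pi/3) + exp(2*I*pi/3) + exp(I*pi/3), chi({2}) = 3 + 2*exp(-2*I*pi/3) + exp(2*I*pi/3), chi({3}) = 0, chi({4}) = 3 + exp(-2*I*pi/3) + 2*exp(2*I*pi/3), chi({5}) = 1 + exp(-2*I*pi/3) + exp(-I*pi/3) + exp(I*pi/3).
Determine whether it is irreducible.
Not irreducible (reducible): <chi, chi> = 8 > 1.

Proof sketch: <chi, chi> = (1/|G|) sum_C |C| * |chi(C)|^2 = (1/6)[1*|6|^2 + 1*|1 + exp(-I*pi/3) + exp(2*I*pi/3) + exp(I*pi/3)|^2 + 1*|3 + 2*exp(-2*I*pi/3) + exp(2*I*pi/3)|^2 + 1*|0|^2 + 1*|3 + exp(-2*I*pi/3) + 2*exp(2*I*pi/3)|^2 + 1*|1 + exp(-2*I*pi/3) + exp(-I*pi/3) + exp(I*pi/3)|^2]
  = (1/6)[(36) + (3) + (3) + (0) + (3) + (3)] = 48/6 = 8.
(Exp terms are combined using exp(i*s)*conj(exp(i*t)) = exp(i*(s-t)), and sums of them are collapsed using the identity that for every m > 1 the m distinct m-th roots of unity sum to 0, e.g. 1 + exp(2*I*pi/3) + exp(-2*I*pi/3) = 0.)
A character is irreducible iff <chi, chi> = 1, so this representation is reducible.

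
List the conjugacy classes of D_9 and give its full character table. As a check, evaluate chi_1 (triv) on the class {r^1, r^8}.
Conjugacy classes: {e} of size 1, {r^1, r^8} of size 2, {r^2, r^7} of size 2, {r^3, r^6} of size 2, {r^4, r^5} of size 2, {s, sr, ..., sr^8} of size 9.
Character table:
  irrep \ class              {e} (size 1)  {r^1, r^8} (size 2)  {r^2, r^7} (size 2)  {r^3, r^6} (size 2)  {r^4, r^5} (size 2)  {s, sr, ..., sr^8} (size 9)
  chi_1 (triv)               1             1                    1                    1                    1                    1                          
  chi_2 (sign: r->1, s->-1)  1             1                    1                    1                    1                    -1                         
  chi_3 (2d, j=1)            2             2*cos(2*pi/9)        2*cos(4*pi/9)        -1                   -2*cos(pi/9)         0                          
  chi_4 (2d, j=2)            2             2*cos(4*pi/9)        -2*cos(pi/9)         -1                   2*cos(2*pi/9)        0                          
  chi_5 (2d, j=3)            2             -1                   -1                   2                    -1                   0                          
  chi_6 (2d, j=4)            2             -2*cos(pi/9)         2*cos(2*pi/9)        -1                   2*cos(4*pi/9)        0                          

Spot check: chi_1 (triv) on {r^1, r^8} = 1.

D_9 has order 2*9 = 18 with 6 conjugacy classes, hence 6 irreducibles. Sum of squared dims 1 + 1 + 4 + 4 + 4 + 4 = 18 = |G|. Linear characters come from the abelianisation; the 2-dimensional irreps have character r^k -> 2*cos(2*pi*j*k/9), reflections -> 0.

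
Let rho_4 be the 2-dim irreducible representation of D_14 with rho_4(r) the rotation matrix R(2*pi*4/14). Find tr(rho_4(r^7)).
chi_{rho_4}(r^7) = 2*cos(2*pi*4*7/14) = 2

Details: rho_4(r^7) is rotation by angle 2*pi*4*7/14, whose trace is 2*cos(2*pi*4*7/14) = 2.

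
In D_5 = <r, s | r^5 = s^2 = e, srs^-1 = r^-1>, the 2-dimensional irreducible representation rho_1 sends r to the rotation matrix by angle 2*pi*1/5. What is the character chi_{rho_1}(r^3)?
chi_{rho_1}(r^3) = 2*cos(2*pi*1*3/5) = -sqrt(5)/2 - 1/2

Why: rho_1(r^3) is rotation by angle 2*pi*1*3/5, whose trace is 2*cos(2*pi*1*3/5) = -sqrt(5)/2 - 1/2.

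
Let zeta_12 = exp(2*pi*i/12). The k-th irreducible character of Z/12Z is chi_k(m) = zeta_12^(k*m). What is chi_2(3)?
chi_2(3) = zeta_12^6 = -1

Details: chi_2(3) = zeta_12^(2*3) = zeta_12^6. Since zeta_12^12 = 1, this equals zeta_12^6 = exp(2*pi*i*6/12) = -1.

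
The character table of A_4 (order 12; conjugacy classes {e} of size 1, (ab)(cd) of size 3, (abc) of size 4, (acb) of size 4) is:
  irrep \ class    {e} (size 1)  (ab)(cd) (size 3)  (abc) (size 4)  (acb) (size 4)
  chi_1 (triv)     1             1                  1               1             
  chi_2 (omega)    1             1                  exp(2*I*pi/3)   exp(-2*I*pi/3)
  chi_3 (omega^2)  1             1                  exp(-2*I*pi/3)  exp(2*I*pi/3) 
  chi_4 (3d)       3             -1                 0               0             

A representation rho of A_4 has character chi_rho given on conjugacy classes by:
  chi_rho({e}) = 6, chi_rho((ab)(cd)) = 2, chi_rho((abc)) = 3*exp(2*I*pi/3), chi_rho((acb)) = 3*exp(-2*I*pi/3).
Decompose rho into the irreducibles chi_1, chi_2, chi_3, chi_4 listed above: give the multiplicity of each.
Multiplicities: chi_1: 0, chi_2: 3, chi_3: 0, chi_4: 1.

Use <chi_rho, chi> = (1/|G|) sum_C |C| * chi_rho(C) * conj(chi(C)) with |G| = 12 for each irreducible chi in the table:
  <chi_rho, chi_1> = (1/12)[1*(6)*conj(1) + 3*(2)*conj(1) + 4*(3*exp(2*I*pi/3))*conj(1) + 4*(3*exp(-2*I*pi/3))*conj(1)]
      = (1/12)[(6) + (6) + (12*exp(2*I*pi/3)) + (12*exp(-2*I*pi/3))] = 0/12 = 0
  <chi_rho, chi_2> = (1/12)[1*(6)*conj(1) + 3*(2)*conj(1) + 4*(3*exp(2*I*pi/3))*conj(exp(2*I*pi/3)) + 4*(3*exp(-2*I*pi/3))*conj(exp(-2*I*pi/3))]
      = (1/12)[(6) + (6) + (12) + (12)] = 36/12 = 3
  <chi_rho, chi_3> = (1/12)[1*(6)*conj(1) + 3*(2)*conj(1) + 4*(3*exp(2*I*pi/3))*conj(exp(-2*I*pi/3)) + 4*(3*exp(-2*I*pi/3))*conj(exp(2*I*pi/3))]
      = (1/12)[(6) + (6) + (12*exp(-2*I*pi/3)) + (12*exp(2*I*pi/3))] = 0/12 = 0
  <chi_rho, chi_4> = (1/12)[1*(6)*conj(3) + 3*(2)*conj(-1) + 4*(3*exp(2*I*pi/3))*conj(0) + 4*(3*exp(-2*I*pi/3))*conj(0)]
      = (1/12)[(18) + (-6) + (0) + (0)] = 12/12 = 1
(Exp terms are combined using exp(i*s)*conj(exp(i*t)) = exp(i*(s-t)), and sums of them are collapsed using the identity that for every m > 1 the m distinct m-th roots of unity sum to 0, e.g. 1 + exp(2*I*pi/3) + exp(-2*I*pi/3) = 0.)
Dimension check: dim(rho) = sum (mult * dim) = 0*1 + 3*1 + 0*1 + 1*3 = 6 = chi_rho(e) = 6.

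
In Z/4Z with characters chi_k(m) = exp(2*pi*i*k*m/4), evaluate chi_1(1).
chi_1(1) = zeta_4^1 = I

Proof sketch: chi_1(1) = zeta_4^(1*1) = zeta_4^1. Since zeta_4^4 = 1, this equals zeta_4^1 = exp(2*pi*i*1/4) = I.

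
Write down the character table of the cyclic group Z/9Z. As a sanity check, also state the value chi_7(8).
Character table of Z/9Z (irreps indexed chi_0,...,chi_8 with chi_k(m) = zeta_9^(k*m), zeta_9 = exp(2*pi*i/9)):
  irrep \ class  {0} (size 1)  {1} (size 1)    {2} (size 1)    {3} (size 1)    {4} (size 1)    {5} (size 1)    {6} (size 1)    {7} (size 1)    {8} (size 1)  
  chi_0          1             1               1               1               1               1               1               1               1             
  chi_1          1             exp(2*I*pi/9)   exp(4*I*pi/9)   exp(2*I*pi/3)   exp(8*I*pi/9)   exp(-8*I*pi/9)  exp(-2*I*pi/3)  exp(-4*I*pi/9)  exp(-2*I*pi/9)
  chi_2          1             exp(4*I*pi/9)   exp(8*I*pi/9)   exp(-2*I*pi/3)  exp(-2*I*pi/9)  exp(2*I*pi/9)   exp(2*I*pi/3)   exp(-8*I*pi/9)  exp(-4*I*pi/9)
  chi_3          1             exp(2*I*pi/3)   exp(-2*I*pi/3)  1               exp(2*I*pi/3)   exp(-2*I*pi/3)  1               exp(2*I*pi/3)   exp(-2*I*pi/3)
  chi_4          1             exp(8*I*pi/9)   exp(-2*I*pi/9)  exp(2*I*pi/3)   exp(-4*I*pi/9)  exp(4*I*pi/9)   exp(-2*I*pi/3)  exp(2*I*pi/9)   exp(-8*I*pi/9)
  chi_5          1             exp(-8*I*pi/9)  exp(2*I*pi/9)   exp(-2*I*pi/3)  exp(4*I*pi/9)   exp(-4*I*pi/9)  exp(2*I*pi/3)   exp(-2*I*pi/9)  exp(8*I*pi/9) 
  chi_6          1             exp(-2*I*pi/3)  exp(2*I*pi/3)   1               exp(-2*I*pi/3)  exp(2*I*pi/3)   1               exp(-2*I*pi/3)  exp(2*I*pi/3) 
  chi_7          1             exp(-4*I*pi/9)  exp(-8*I*pi/9)  exp(2*I*pi/3)   exp(2*I*pi/9)   exp(-2*I*pi/9)  exp(-2*I*pi/3)  exp(8*I*pi/9)   exp(4*I*pi/9) 
  chi_8          1             exp(-2*I*pi/9)  exp(-4*I*pi/9)  exp(-2*I*pi/3)  exp(-8*I*pi/9)  exp(8*I*pi/9)   exp(2*I*pi/3)   exp(4*I*pi/9)   exp(2*I*pi/9) 

Spot check: chi_7(8) = zeta_9^(7*8) = zeta_9^56 = exp(4*I*pi/9).

Justification: Z/9Z is abelian, so all 9 irreducible complex representations are 1-dimensional. They are given by chi_k(m) = zeta_9^(k*m) for k = 0,...,8. Row orthogonality: sum_m chi_k(m) conj(chi_l(m)) = 9 * [k = l].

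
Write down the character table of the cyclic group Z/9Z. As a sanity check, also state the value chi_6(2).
Character table of Z/9Z (irreps indexed chi_0,...,chi_8 with chi_k(m) = zeta_9^(k*m), zeta_9 = exp(2*pi*i/9)):
  irrep \ class  {0} (size 1)  {1} (size 1)    {2} (size 1)    {3} (size 1)    {4} (size 1)    {5} (size 1)    {6} (size 1)    {7} (size 1)    {8} (size 1)  
  chi_0          1             1               1               1               1               1               1               1               1             
  chi_1          1             exp(2*I*pi/9)   exp(4*I*pi/9)   exp(2*I*pi/3)   exp(8*I*pi/9)   exp(-8*I*pi/9)  exp(-2*I*pi/3)  exp(-4*I*pi/9)  exp(-2*I*pi/9)
  chi_2          1             exp(4*I*pi/9)   exp(8*I*pi/9)   exp(-2*I*pi/3)  exp(-2*I*pi/9)  exp(2*I*pi/9)   exp(2*I*pi/3)   exp(-8*I*pi/9)  exp(-4*I*pi/9)
  chi_3          1             exp(2*I*pi/3)   exp(-2*I*pi/3)  1               exp(2*I*pi/3)   exp(-2*I*pi/3)  1               exp(2*I*pi/3)   exp(-2*I*pi/3)
  chi_4          1             exp(8*I*pi/9)   exp(-2*I*pi/9)  exp(2*I*pi/3)   exp(-4*I*pi/9)  exp(4*I*pi/9)   exp(-2*I*pi/3)  exp(2*I*pi/9)   exp(-8*I*pi/9)
  chi_5          1             exp(-8*I*pi/9)  exp(2*I*pi/9)   exp(-2*I*pi/3)  exp(4*I*pi/9)   exp(-4*I*pi/9)  exp(2*I*pi/3)   exp(-2*I*pi/9)  exp(8*I*pi/9) 
  chi_6          1             exp(-2*I*pi/3)  exp(2*I*pi/3)   1               exp(-2*I*pi/3)  exp(2*I*pi/3)   1               exp(-2*I*pi/3)  exp(2*I*pi/3) 
  chi_7          1             exp(-4*I*pi/9)  exp(-8*I*pi/9)  exp(2*I*pi/3)   exp(2*I*pi/9)   exp(-2*I*pi/9)  exp(-2*I*pi/3)  exp(8*I*pi/9)   exp(4*I*pi/9) 
  chi_8          1             exp(-2*I*pi/9)  exp(-4*I*pi/9)  exp(-2*I*pi/3)  exp(-8*I*pi/9)  exp(8*I*pi/9)   exp(2*I*pi/3)   exp(4*I*pi/9)   exp(2*I*pi/9) 

Spot check: chi_6(2) = zeta_9^(6*2) = zeta_9^12 = exp(2*I*pi/3).

Working: Z/9Z is abelian, so all 9 irreducible complex representations are 1-dimensional. They are given by chi_k(m) = zeta_9^(k*m) for k = 0,...,8. Row orthogonality: sum_m chi_k(m) conj(chi_l(m)) = 9 * [k = l].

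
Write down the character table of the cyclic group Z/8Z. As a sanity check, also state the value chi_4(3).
Character table of Z/8Z (irreps indexed chi_0,...,chi_7 with chi_k(m) = zeta_8^(k*m), zeta_8 = exp(2*pi*i/8)):
  irrep \ class  {0} (size 1)  {1} (size 1)    {2} (size 1)  {3} (size 1)    {4} (size 1)  {5} (size 1)    {6} (size 1)  {7} (size 1)  
  chi_0          1             1               1             1               1             1               1             1             
  chi_1          1             exp(I*pi/4)     I             exp(3*I*pi/4)   -1            exp(-3*I*pi/4)  -I            exp(-I*pi/4)  
  chi_2          1             I               -1            -I              1             I               -1            -I            
  chi_3          1             exp(3*I*pi/4)   -I            exp(I*pi/4)     -1            exp(-I*pi/4)    I             exp(-3*I*pi/4)
  chi_4          1             -1              1             -1              1             -1              1             -1            
  chi_5          1             exp(-3*I*pi/4)  I             exp(-I*pi/4)    -1            exp(I*pi/4)     -I            exp(3*I*pi/4) 
  chi_6          1             -I              -1            I               1             -I              -1            I             
  chi_7          1             exp(-I*pi/4)    -I            exp(-3*I*pi/4)  -1            exp(3*I*pi/4)   I             exp(I*pi/4)   

Spot check: chi_4(3) = zeta_8^(4*3) = zeta_8^12 = -1.

Solution. Z/8Z is abelian, so all 8 irreducible complex representations are 1-dimensional. They are given by chi_k(m) = zeta_8^(k*m) for k = 0,...,7. Row orthogonality: sum_m chi_k(m) conj(chi_l(m)) = 8 * [k = l].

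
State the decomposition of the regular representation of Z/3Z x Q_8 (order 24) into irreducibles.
Each irreducible V_i of dimension d_i appears with multiplicity d_i, i.e. rho_reg = (direct sum over all irreducibles V_i) d_i V_i. The irreducible dimensions for Z/3Z x Q_8 are 1, 1, 1, 1, 1, 1, 1, 1, 1, 1, 1, 1, 2, 2, 2: 12 irreducibles of dimension 1, each with multiplicity 1; 3 irreducibles of dimension 2, each with multiplicity 2. Total dimension 12*1*1 + 3*2*2 = 24 = |G|.

Why: General theorem: in the regular representation of a finite group G, each irreducible appears with multiplicity equal to its dimension. Check: dim(rho_reg) = sum d_i^2 = 1 + 1 + 1 + 1 + 1 + 1 + 1 + 1 + 1 + 1 + 1 + 1 + 4 + 4 + 4 = 24 = |G|.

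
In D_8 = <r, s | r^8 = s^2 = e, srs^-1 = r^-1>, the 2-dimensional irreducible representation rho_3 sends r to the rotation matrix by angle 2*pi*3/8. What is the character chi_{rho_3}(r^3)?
chi_{rho_3}(r^3) = 2*cos(2*pi*3*3/8) = sqrt(2)

Details: rho_3(r^3) is rotation by angle 2*pi*3*3/8, whose trace is 2*cos(2*pi*3*3/8) = sqrt(2).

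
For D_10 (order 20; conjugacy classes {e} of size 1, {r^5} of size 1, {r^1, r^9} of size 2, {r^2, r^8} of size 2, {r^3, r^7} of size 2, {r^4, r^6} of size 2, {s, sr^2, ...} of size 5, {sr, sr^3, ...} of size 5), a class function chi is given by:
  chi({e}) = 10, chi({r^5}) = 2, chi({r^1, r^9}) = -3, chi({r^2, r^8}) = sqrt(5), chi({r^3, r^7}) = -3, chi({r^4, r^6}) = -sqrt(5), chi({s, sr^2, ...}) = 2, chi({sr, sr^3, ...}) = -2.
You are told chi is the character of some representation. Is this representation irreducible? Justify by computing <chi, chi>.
Not irreducible (reducible): <chi, chi> = 10 > 1.

Justification: <chi, chi> = (1/|G|) sum_C |C| * |chi(C)|^2 = (1/20)[1*|10|^2 + 1*|2|^2 + 2*|-3|^2 + 2*|sqrt(5)|^2 + 2*|-3|^2 + 2*|-sqrt(5)|^2 + 5*|2|^2 + 5*|-2|^2]
  = (1/20)[(100) + (4) + (18) + (10) + (18) + (10) + (20) + (20)] = 200/20 = 10.
A character is irreducible iff <chi, chi> = 1, so this representation is reducible.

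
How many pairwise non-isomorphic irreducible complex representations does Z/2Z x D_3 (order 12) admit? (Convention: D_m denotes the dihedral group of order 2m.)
6

Justification: The number of irreducible complex representations of a finite group equals its number of conjugacy classes. For a direct product, #classes(G x H) = #classes(G) * #classes(H). Z/2Z has 2 classes (abelian), D_3 has 3 classes, so 2 * 3 = 6, so Z/2Z x D_3 (order 12) has exactly 6 irreducible complex representations.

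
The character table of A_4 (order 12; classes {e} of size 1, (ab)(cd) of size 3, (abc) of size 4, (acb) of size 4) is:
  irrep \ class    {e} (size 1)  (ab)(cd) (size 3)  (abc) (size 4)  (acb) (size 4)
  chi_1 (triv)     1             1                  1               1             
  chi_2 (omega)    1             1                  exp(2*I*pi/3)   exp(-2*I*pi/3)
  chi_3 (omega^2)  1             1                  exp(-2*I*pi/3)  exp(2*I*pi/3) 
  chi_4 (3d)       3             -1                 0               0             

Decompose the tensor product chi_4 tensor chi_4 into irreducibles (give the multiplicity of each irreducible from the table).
chi_4 tensor chi_4 = chi_1 + chi_2 + chi_3 + 2*chi_4 (all other irreducibles have multiplicity 0).

Explanation: The character of a tensor product is the pointwise product (chi_4 * chi_4)(C) = chi_4(C) * chi_4(C):
  {e}: (3)*(3), (ab)(cd): (-1)*(-1), (abc): (0)*(0), (acb): (0)*(0)
so (chi_4 * chi_4) takes values
  {e} -> 9, (ab)(cd) -> 1, (abc) -> 0, (acb) -> 0.
Now take the inner product of this character with each irreducible chi from the table, <chi_4*chi_4, chi> = (1/12) sum_C |C| (chi_4*chi_4)(C) conj(chi(C)):
  <chi_4*chi_4, chi_1> = (1/12)[1*(9)*conj(1) + 3*(1)*conj(1) + 4*(0)*conj(1) + 4*(0)*conj(1)]
      = (1/12)[(9) + (3) + (0) + (0)] = 12/12 = 1
  <chi_4*chi_4, chi_2> = (1/12)[1*(9)*conj(1) + 3*(1)*conj(1) + 4*(0)*conj(exp(2*I*pi/3)) + 4*(0)*conj(exp(-2*I*pi/3))]
      = (1/12)[(9) + (3) + (0) + (0)] = 12/12 = 1
  <chi_4*chi_4, chi_3> = (1/12)[1*(9)*conj(1) + 3*(1)*conj(1) + 4*(0)*conj(exp(-2*I*pi/3)) + 4*(0)*conj(exp(2*I*pi/3))]
      = (1/12)[(9) + (3) + (0) + (0)] = 12/12 = 1
  <chi_4*chi_4, chi_4> = (1/12)[1*(9)*conj(3) + 3*(1)*conj(-1) + 4*(0)*conj(0) + 4*(0)*conj(0)]
      = (1/12)[(27) + (-3) + (0) + (0)] = 24/12 = 2
(Exp terms are combined using exp(i*s)*conj(exp(i*t)) = exp(i*(s-t)), and sums of them are collapsed using the identity that for every m > 1 the m distinct m-th roots of unity sum to 0, e.g. 1 + exp(2*I*pi/3) + exp(-2*I*pi/3) = 0.)
Hence the multiplicities are chi_1: 1, chi_2: 1, chi_3: 1, chi_4: 2. Dimension check: dim(chi_4)*dim(chi_4) = 3*3 = 9 and sum (mult * dim) = 1*1 + 1*1 + 1*1 + 2*3 = 9.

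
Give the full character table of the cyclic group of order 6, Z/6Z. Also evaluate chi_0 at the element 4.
Character table of Z/6Z (irreps indexed chi_0,...,chi_5 with chi_k(m) = zeta_6^(k*m), zeta_6 = exp(2*pi*i/6)):
  irrep \ class  {0} (size 1)  {1} (size 1)    {2} (size 1)    {3} (size 1)  {4} (size 1)    {5} (size 1)  
  chi_0          1             1               1               1             1               1             
  chi_1          1             exp(I*pi/3)     exp(2*I*pi/3)   -1            exp(-2*I*pi/3)  exp(-I*pi/3)  
  chi_2          1             exp(2*I*pi/3)   exp(-2*I*pi/3)  1             exp(2*I*pi/3)   exp(-2*I*pi/3)
  chi_3          1             -1              1               -1            1               -1            
  chi_4          1             exp(-2*I*pi/3)  exp(2*I*pi/3)   1             exp(-2*I*pi/3)  exp(2*I*pi/3) 
  chi_5          1             exp(-I*pi/3)    exp(-2*I*pi/3)  -1            exp(2*I*pi/3)   exp(I*pi/3)   

Spot check: chi_0(4) = zeta_6^(0*4) = zeta_6^0 = 1.

Details: Z/6Z is abelian, so all 6 irreducible complex representations are 1-dimensional. They are given by chi_k(m) = zeta_6^(k*m) for k = 0,...,5. Row orthogonality: sum_m chi_k(m) conj(chi_l(m)) = 6 * [k = l].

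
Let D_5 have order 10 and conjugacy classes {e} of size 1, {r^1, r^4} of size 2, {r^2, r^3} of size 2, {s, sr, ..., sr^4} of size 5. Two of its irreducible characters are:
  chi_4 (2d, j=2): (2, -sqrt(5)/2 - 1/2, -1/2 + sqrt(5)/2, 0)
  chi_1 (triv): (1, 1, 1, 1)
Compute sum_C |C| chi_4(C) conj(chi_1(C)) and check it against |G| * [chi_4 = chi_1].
Sum = 0; so <chi_4, chi_1> = 0 (distinct irreducibles are orthogonal).

Details: Compute term by term over conjugacy classes (|C| * chi_4(C) * conj(chi_1(C))):
  1*(2)*conj(1) + 2*(-sqrt(5)/2 - 1/2)*conj(1) + 2*(-1/2 + sqrt(5)/2)*conj(1) + 5*(0)*conj(1)
  = (2) + (-sqrt(5) - 1) + (-1 + sqrt(5)) + (0)
  = 0.
Dividing by |G| = 10 gives 0/10 = 0, matching the row-orthogonality relation <chi_4, chi_1> = [chi_4 = chi_1].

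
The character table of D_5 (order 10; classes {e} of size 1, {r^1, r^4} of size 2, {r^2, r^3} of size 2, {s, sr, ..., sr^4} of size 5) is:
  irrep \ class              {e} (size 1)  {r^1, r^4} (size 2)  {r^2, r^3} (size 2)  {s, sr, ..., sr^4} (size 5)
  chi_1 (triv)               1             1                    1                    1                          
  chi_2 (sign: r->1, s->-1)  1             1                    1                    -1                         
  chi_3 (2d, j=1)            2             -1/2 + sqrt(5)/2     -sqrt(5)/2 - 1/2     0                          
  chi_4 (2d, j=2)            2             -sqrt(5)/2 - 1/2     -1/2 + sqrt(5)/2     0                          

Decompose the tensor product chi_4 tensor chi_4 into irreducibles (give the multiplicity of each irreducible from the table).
chi_4 tensor chi_4 = chi_1 + chi_2 + chi_3 (all other irreducibles have multiplicity 0).

The character of a tensor product is the pointwise product (chi_4 * chi_4)(C) = chi_4(C) * chi_4(C):
  {e}: (2)*(2), {r^1, r^4}: (-sqrt(5)/2 - 1/2)*(-sqrt(5)/2 - 1/2), {r^2, r^3}: (-1/2 + sqrt(5)/2)*(-1/2 + sqrt(5)/2), {s, sr, ..., sr^4}: (0)*(0)
so (chi_4 * chi_4) takes values
  {e} -> 4, {r^1, r^4} -> sqrt(5)/2 + 3/2, {r^2, r^3} -> 3/2 - sqrt(5)/2, {s, sr, ..., sr^4} -> 0.
Now take the inner product of this character with each irreducible chi from the table, <chi_4*chi_4, chi> = (1/10) sum_C |C| (chi_4*chi_4)(C) conj(chi(C)):
  <chi_4*chi_4, chi_1> = (1/10)[1*(4)*conj(1) + 2*(sqrt(5)/2 + 3/2)*conj(1) + 2*(3/2 - sqrt(5)/2)*conj(1) + 5*(0)*conj(1)]
      = (1/10)[(4) + (sqrt(5) + 3) + (3 - sqrt(5)) + (0)] = 10/10 = 1
  <chi_4*chi_4, chi_2> = (1/10)[1*(4)*conj(1) + 2*(sqrt(5)/2 + 3/2)*conj(1) + 2*(3/2 - sqrt(5)/2)*conj(1) + 5*(0)*conj(-1)]
      = (1/10)[(4) + (sqrt(5) + 3) + (3 - sqrt(5)) + (0)] = 10/10 = 1
  <chi_4*chi_4, chi_3> = (1/10)[1*(4)*conj(2) + 2*(sqrt(5)/2 + 3/2)*conj(-1/2 + sqrt(5)/2) + 2*(3/2 - sqrt(5)/2)*conj(-sqrt(5)/2 - 1/2) + 5*(0)*conj(0)]
      = (1/10)[(8) + (1 + sqrt(5)) + (1 - sqrt(5)) + (0)] = 10/10 = 1
  <chi_4*chi_4, chi_4> = (1/10)[1*(4)*conj(2) + 2*(sqrt(5)/2 + 3/2)*conj(-sqrt(5)/2 - 1/2) + 2*(3/2 - sqrt(5)/2)*conj(-1/2 + sqrt(5)/2) + 5*(0)*conj(0)]
      = (1/10)[(8) + (-2*sqrt(5) - 4) + (-4 + 2*sqrt(5)) + (0)] = 0/10 = 0
Hence the multiplicities are chi_1: 1, chi_2: 1, chi_3: 1. Dimension check: dim(chi_4)*dim(chi_4) = 2*2 = 4 and sum (mult * dim) = 1*1 + 1*1 + 1*2 = 4.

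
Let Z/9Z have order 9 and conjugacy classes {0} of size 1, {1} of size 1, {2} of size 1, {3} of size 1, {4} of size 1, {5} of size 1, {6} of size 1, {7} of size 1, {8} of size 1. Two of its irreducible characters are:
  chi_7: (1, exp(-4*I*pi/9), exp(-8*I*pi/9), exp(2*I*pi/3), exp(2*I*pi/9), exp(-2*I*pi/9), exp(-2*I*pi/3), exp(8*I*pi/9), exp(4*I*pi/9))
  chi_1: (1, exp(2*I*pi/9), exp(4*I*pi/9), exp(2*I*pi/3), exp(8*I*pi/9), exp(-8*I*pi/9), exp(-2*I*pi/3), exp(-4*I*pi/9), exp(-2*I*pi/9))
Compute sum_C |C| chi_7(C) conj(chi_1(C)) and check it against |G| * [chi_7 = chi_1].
Sum = 0; so <chi_7, chi_1> = 0 (distinct irreducibles are orthogonal).

Solution. Compute term by term over conjugacy classes (|C| * chi_7(C) * conj(chi_1(C))):
  1*(1)*conj(1) + 1*(exp(-4*I*pi/9))*conj(exp(2*I*pi/9)) + 1*(exp(-8*I*pi/9))*conj(exp(4*I*pi/9)) + 1*(exp(2*I*pi/3))*conj(exp(2*I*pi/3)) + 1*(exp(2*I*pi/9))*conj(exp(8*I*pi/9)) + 1*(exp(-2*I*pi/9))*conj(exp(-8*I*pi/9)) + 1*(exp(-2*I*pi/3))*conj(exp(-2*I*pi/3)) + 1*(exp(8*I*pi/9))*conj(exp(-4*I*pi/9)) + 1*(exp(4*I*pi/9))*conj(exp(-2*I*pi/9))
  = (1) + (exp(-2*I*pi/3)) + (exp(2*I*pi/3)) + (1) + (exp(-2*I*pi/3)) + (exp(2*I*pi/3)) + (1) + (exp(-2*I*pi/3)) + (exp(2*I*pi/3))
  = 0.
(Exp terms are combined using exp(i*s)*conj(exp(i*t)) = exp(i*(s-t)), and sums of them are collapsed using the identity that for every m > 1 the m distinct m-th roots of unity sum to 0, e.g. 1 + exp(2*I*pi/3) + exp(-2*I*pi/3) = 0.)
Dividing by |G| = 9 gives 0/9 = 0, matching the row-orthogonality relation <chi_7, chi_1> = [chi_7 = chi_1].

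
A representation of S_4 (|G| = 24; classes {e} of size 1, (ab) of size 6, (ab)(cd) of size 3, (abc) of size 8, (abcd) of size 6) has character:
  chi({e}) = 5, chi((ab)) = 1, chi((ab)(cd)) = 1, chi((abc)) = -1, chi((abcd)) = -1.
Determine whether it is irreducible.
Not irreducible (reducible): <chi, chi> = 2 > 1.

Why: <chi, chi> = (1/|G|) sum_C |C| * |chi(C)|^2 = (1/24)[1*|5|^2 + 6*|1|^2 + 3*|1|^2 + 8*|-1|^2 + 6*|-1|^2]
  = (1/24)[(25) + (6) + (3) + (8) + (6)] = 48/24 = 2.
A character is irreducible iff <chi, chi> = 1, so this representation is reducible.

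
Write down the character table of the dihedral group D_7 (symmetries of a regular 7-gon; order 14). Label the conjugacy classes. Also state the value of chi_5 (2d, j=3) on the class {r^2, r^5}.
Conjugacy classes: {e} of size 1, {r^1, r^6} of size 2, {r^2, r^5} of size 2, {r^3, r^4} of size 2, {s, sr, ..., sr^6} of size 7.
Character table:
  irrep \ class              {e} (size 1)  {r^1, r^6} (size 2)  {r^2, r^5} (size 2)  {r^3, r^4} (size 2)  {s, sr, ..., sr^6} (size 7)
  chi_1 (triv)               1             1                    1                    1                    1                          
  chi_2 (sign: r->1, s->-1)  1             1                    1                    1                    -1                         
  chi_3 (2d, j=1)            2             2*cos(2*pi/7)        -2*cos(3*pi/7)       -2*cos(pi/7)         0                          
  chi_4 (2d, j=2)            2             -2*cos(3*pi/7)       -2*cos(pi/7)         2*cos(2*pi/7)        0                          
  chi_5 (2d, j=3)            2             -2*cos(pi/7)         2*cos(2*pi/7)        -2*cos(3*pi/7)       0                          

Spot check: chi_5 (2d, j=3) on {r^2, r^5} = 2*cos(2*pi/7).

Reasoning: D_7 has order 2*7 = 14 with 5 conjugacy classes, hence 5 irreducibles. Sum of squared dims 1 + 1 + 4 + 4 + 4 = 14 = |G|. Linear characters come from the abelianisation; the 2-dimensional irreps have character r^k -> 2*cos(2*pi*j*k/7), reflections -> 0.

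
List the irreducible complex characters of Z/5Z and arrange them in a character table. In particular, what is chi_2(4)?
Character table of Z/5Z (irreps indexed chi_0,...,chi_4 with chi_k(m) = zeta_5^(k*m), zeta_5 = exp(2*pi*i/5)):
  irrep \ class  {0} (size 1)  {1} (size 1)    {2} (size 1)    {3} (size 1)    {4} (size 1)  
  chi_0          1             1               1               1               1             
  chi_1          1             exp(2*I*pi/5)   exp(4*I*pi/5)   exp(-4*I*pi/5)  exp(-2*I*pi/5)
  chi_2          1             exp(4*I*pi/5)   exp(-2*I*pi/5)  exp(2*I*pi/5)   exp(-4*I*pi/5)
  chi_3          1             exp(-4*I*pi/5)  exp(2*I*pi/5)   exp(-2*I*pi/5)  exp(4*I*pi/5) 
  chi_4          1             exp(-2*I*pi/5)  exp(-4*I*pi/5)  exp(4*I*pi/5)   exp(2*I*pi/5) 

Spot check: chi_2(4) = zeta_5^(2*4) = zeta_5^8 = exp(-4*I*pi/5).

Why: Z/5Z is abelian, so all 5 irreducible complex representations are 1-dimensional. They are given by chi_k(m) = zeta_5^(k*m) for k = 0,...,4. Row orthogonality: sum_m chi_k(m) conj(chi_l(m)) = 5 * [k = l].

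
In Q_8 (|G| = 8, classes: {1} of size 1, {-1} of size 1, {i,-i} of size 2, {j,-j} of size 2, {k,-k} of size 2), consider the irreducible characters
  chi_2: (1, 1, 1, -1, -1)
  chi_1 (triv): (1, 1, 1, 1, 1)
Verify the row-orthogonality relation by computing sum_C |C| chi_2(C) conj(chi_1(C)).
Sum = 0; so <chi_2, chi_1> = 0 (distinct irreducibles are orthogonal).

Reasoning: Compute term by term over conjugacy classes (|C| * chi_2(C) * conj(chi_1(C))):
  1*(1)*conj(1) + 1*(1)*conj(1) + 2*(1)*conj(1) + 2*(-1)*conj(1) + 2*(-1)*conj(1)
  = (1) + (1) + (2) + (-2) + (-2)
  = 0.
Dividing by |G| = 8 gives 0/8 = 0, matching the row-orthogonality relation <chi_2, chi_1> = [chi_2 = chi_1].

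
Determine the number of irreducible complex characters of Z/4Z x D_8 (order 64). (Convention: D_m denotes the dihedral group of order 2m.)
28

Derivation: The number of irreducible complex representations of a finite group equals its number of conjugacy classes. For a direct product, #classes(G x H) = #classes(G) * #classes(H). Z/4Z has 4 classes (abelian), D_8 has 7 classes, so 4 * 7 = 28, so Z/4Z x D_8 (order 64) has exactly 28 irreducible complex representations.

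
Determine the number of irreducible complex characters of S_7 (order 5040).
15

Derivation: The number of irreducible complex representations of a finite group equals its number of conjugacy classes. Conjugacy classes in S_7 correspond to cycle types, i.e. partitions of 7; there are p(7) = 15 of them, so S_7 (order 5040) has exactly 15 irreducible complex representations.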